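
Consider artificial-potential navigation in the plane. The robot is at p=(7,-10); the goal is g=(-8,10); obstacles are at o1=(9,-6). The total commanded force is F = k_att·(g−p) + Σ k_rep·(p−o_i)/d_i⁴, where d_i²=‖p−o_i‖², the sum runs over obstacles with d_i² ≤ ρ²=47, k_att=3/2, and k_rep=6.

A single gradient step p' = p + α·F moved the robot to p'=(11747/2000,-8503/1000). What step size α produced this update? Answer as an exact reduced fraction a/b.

α = 1/20

F_att = 3/2·(g−p) = 3/2·(-15,20) = (-22.5000,30.0000)
o1: d²=20 ≤ ρ²=47; F_rep = 6·(-2,-4)/20² = (-0.0300,-0.0600)
F = F_att + ΣF_rep = (-22.5300,29.9400)
Δp = p'−p = (-1.1265,1.4970); α = Δx/Fx = (-2253/2000) / (-2253/100) = 1/20
check: Δy/Fy = (1497/1000) / (1497/50) = 1/20 ✓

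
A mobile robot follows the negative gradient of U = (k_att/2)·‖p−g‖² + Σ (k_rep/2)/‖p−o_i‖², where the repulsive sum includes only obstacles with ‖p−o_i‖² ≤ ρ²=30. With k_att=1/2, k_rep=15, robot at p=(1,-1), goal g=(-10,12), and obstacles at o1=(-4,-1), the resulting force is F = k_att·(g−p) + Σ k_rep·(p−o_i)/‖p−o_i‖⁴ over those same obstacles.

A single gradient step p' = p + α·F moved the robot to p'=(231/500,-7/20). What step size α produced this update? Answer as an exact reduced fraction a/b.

F_att = 1/2·(g−p) = 1/2·(-11,13) = (-5.5000,6.5000)
o1: d²=25 ≤ ρ²=30; F_rep = 15·(5,0)/25² = (0.1200,0.0000)
F = F_att + ΣF_rep = (-5.3800,6.5000)
Δp = p'−p = (-0.5380,0.6500); α = Δx/Fx = (-269/500) / (-269/50) = 1/10
check: Δy/Fy = (13/20) / (13/2) = 1/10 ✓

α = 1/10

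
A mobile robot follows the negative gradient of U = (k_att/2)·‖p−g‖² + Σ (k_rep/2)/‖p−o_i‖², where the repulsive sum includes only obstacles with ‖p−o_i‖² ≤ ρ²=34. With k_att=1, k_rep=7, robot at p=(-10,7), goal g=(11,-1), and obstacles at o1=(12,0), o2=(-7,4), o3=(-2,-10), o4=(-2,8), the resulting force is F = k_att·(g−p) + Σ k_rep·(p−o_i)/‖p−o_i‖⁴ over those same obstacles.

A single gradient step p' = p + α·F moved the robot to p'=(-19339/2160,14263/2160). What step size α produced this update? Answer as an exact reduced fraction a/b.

α = 1/20

F_att = 1·(g−p) = 1·(21,-8) = (21.0000,-8.0000)
o1: d²=533 > ρ²=34 → inactive
o2: d²=18 ≤ ρ²=34; F_rep = 7·(-3,3)/18² = (-0.0648,0.0648)
o3: d²=353 > ρ²=34 → inactive
o4: d²=65 > ρ²=34 → inactive
F = F_att + ΣF_rep = (20.9352,-7.9352)
Δp = p'−p = (1.0468,-0.3968); α = Δx/Fx = (2261/2160) / (2261/108) = 1/20
check: Δy/Fy = (-857/2160) / (-857/108) = 1/20 ✓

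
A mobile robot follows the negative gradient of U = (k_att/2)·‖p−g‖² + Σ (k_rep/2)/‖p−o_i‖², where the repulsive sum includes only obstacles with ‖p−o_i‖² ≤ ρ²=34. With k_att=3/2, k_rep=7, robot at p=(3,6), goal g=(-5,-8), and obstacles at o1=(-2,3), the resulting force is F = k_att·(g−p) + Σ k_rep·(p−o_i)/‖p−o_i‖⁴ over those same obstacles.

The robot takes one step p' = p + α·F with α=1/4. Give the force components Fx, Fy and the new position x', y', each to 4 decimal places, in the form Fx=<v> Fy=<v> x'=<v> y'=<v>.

Fx=-11.9697 Fy=-20.9818 x'=0.0076 y'=0.7545

F_att = 3/2·(g−p) = 3/2·(-8,-14) = (-12.0000,-21.0000)
o1: d²=34 ≤ ρ²=34; F_rep = 7·(5,3)/34² = (0.0303,0.0182)
F = F_att + ΣF_rep = (-11.9697,-20.9818)
p' = p + 1/4·F = (0.0076,0.7545)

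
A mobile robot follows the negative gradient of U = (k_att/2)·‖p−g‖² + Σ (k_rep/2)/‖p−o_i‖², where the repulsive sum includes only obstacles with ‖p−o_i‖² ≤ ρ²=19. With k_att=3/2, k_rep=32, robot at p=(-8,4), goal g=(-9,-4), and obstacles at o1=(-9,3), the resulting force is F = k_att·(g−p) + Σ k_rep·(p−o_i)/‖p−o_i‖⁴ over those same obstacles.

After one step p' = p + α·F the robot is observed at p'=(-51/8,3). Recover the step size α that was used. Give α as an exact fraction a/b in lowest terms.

α = 1/4

F_att = 3/2·(g−p) = 3/2·(-1,-8) = (-1.5000,-12.0000)
o1: d²=2 ≤ ρ²=19; F_rep = 32·(1,1)/2² = (8.0000,8.0000)
F = F_att + ΣF_rep = (6.5000,-4.0000)
Δp = p'−p = (1.6250,-1.0000); α = Δx/Fx = (13/8) / (13/2) = 1/4
check: Δy/Fy = (-1) / (-4) = 1/4 ✓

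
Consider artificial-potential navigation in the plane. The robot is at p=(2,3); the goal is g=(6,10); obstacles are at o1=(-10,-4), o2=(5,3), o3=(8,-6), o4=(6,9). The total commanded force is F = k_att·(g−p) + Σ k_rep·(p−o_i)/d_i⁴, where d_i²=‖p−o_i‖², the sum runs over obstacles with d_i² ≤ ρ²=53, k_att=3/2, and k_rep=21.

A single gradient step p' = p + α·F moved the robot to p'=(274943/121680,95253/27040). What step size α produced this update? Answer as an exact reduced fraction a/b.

F_att = 3/2·(g−p) = 3/2·(4,7) = (6.0000,10.5000)
o1: d²=193 > ρ²=53 → inactive
o2: d²=9 ≤ ρ²=53; F_rep = 21·(-3,0)/9² = (-0.7778,0.0000)
o3: d²=117 > ρ²=53 → inactive
o4: d²=52 ≤ ρ²=53; F_rep = 21·(-4,-6)/52² = (-0.0311,-0.0466)
F = F_att + ΣF_rep = (5.1912,10.4534)
Δp = p'−p = (0.2596,0.5227); α = Δx/Fx = (31583/121680) / (31583/6084) = 1/20
check: Δy/Fy = (14133/27040) / (14133/1352) = 1/20 ✓

α = 1/20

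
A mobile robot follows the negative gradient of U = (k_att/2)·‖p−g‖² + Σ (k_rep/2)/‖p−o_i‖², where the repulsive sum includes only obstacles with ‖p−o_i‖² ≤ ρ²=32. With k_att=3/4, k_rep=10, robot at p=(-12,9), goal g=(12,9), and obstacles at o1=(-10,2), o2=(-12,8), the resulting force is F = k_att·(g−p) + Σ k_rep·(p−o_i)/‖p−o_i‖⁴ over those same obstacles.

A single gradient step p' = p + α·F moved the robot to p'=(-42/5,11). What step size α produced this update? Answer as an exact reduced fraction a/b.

F_att = 3/4·(g−p) = 3/4·(24,0) = (18.0000,0.0000)
o1: d²=53 > ρ²=32 → inactive
o2: d²=1 ≤ ρ²=32; F_rep = 10·(0,1)/1² = (0.0000,10.0000)
F = F_att + ΣF_rep = (18.0000,10.0000)
Δp = p'−p = (3.6000,2.0000); α = Δx/Fx = (18/5) / (18) = 1/5
check: Δy/Fy = (2) / (10) = 1/5 ✓

α = 1/5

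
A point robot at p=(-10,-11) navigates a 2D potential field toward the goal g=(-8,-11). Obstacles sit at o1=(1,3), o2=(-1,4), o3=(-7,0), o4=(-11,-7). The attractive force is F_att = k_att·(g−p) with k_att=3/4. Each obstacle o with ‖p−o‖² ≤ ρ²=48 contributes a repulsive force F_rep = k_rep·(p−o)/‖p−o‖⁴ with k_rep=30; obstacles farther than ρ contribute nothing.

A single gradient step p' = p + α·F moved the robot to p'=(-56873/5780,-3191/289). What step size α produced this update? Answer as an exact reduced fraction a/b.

F_att = 3/4·(g−p) = 3/4·(2,0) = (1.5000,0.0000)
o1: d²=317 > ρ²=48 → inactive
o2: d²=306 > ρ²=48 → inactive
o3: d²=130 > ρ²=48 → inactive
o4: d²=17 ≤ ρ²=48; F_rep = 30·(1,-4)/17² = (0.1038,-0.4152)
F = F_att + ΣF_rep = (1.6038,-0.4152)
Δp = p'−p = (0.1604,-0.0415); α = Δx/Fx = (927/5780) / (927/578) = 1/10
check: Δy/Fy = (-12/289) / (-120/289) = 1/10 ✓

α = 1/10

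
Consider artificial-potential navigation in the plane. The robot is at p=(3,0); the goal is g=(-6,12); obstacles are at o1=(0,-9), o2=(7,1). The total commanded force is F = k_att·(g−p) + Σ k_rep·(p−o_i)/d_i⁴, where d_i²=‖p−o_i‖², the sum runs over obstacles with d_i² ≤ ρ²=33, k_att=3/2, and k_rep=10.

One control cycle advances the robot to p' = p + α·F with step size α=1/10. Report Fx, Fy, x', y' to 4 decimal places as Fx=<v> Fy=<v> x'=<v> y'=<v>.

Fx=-13.6384 Fy=17.9654 x'=1.6362 y'=1.7965

F_att = 3/2·(g−p) = 3/2·(-9,12) = (-13.5000,18.0000)
o1: d²=90 > ρ²=33 → inactive
o2: d²=17 ≤ ρ²=33; F_rep = 10·(-4,-1)/17² = (-0.1384,-0.0346)
F = F_att + ΣF_rep = (-13.6384,17.9654)
p' = p + 1/10·F = (1.6362,1.7965)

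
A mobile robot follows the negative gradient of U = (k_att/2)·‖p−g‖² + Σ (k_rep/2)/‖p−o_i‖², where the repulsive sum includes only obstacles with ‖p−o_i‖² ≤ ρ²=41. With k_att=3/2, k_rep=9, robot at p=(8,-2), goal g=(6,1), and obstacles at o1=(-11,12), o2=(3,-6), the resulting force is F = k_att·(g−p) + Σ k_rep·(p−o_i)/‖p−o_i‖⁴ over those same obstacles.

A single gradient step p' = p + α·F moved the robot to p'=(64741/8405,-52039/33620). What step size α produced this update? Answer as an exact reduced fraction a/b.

α = 1/10

F_att = 3/2·(g−p) = 3/2·(-2,3) = (-3.0000,4.5000)
o1: d²=557 > ρ²=41 → inactive
o2: d²=41 ≤ ρ²=41; F_rep = 9·(5,4)/41² = (0.0268,0.0214)
F = F_att + ΣF_rep = (-2.9732,4.5214)
Δp = p'−p = (-0.2973,0.4521); α = Δx/Fx = (-2499/8405) / (-4998/1681) = 1/10
check: Δy/Fy = (15201/33620) / (15201/3362) = 1/10 ✓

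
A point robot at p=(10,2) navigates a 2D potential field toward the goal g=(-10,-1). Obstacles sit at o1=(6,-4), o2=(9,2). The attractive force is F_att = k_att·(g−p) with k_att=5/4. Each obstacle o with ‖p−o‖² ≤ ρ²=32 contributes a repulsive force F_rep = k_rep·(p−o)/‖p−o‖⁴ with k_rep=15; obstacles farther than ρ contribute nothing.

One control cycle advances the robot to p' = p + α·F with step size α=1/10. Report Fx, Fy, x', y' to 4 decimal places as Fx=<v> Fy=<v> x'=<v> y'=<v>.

F_att = 5/4·(g−p) = 5/4·(-20,-3) = (-25.0000,-3.7500)
o1: d²=52 > ρ²=32 → inactive
o2: d²=1 ≤ ρ²=32; F_rep = 15·(1,0)/1² = (15.0000,0.0000)
F = F_att + ΣF_rep = (-10.0000,-3.7500)
p' = p + 1/10·F = (9.0000,1.6250)

Fx=-10.0000 Fy=-3.7500 x'=9.0000 y'=1.6250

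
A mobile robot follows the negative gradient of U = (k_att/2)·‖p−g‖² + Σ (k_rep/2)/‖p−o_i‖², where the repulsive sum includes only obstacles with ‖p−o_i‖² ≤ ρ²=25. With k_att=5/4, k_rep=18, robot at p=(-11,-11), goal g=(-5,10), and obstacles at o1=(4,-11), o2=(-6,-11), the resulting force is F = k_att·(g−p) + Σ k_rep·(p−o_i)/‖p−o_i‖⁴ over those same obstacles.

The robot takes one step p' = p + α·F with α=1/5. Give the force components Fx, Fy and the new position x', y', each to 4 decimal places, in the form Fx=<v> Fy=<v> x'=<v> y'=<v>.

F_att = 5/4·(g−p) = 5/4·(6,21) = (7.5000,26.2500)
o1: d²=225 > ρ²=25 → inactive
o2: d²=25 ≤ ρ²=25; F_rep = 18·(-5,0)/25² = (-0.1440,0.0000)
F = F_att + ΣF_rep = (7.3560,26.2500)
p' = p + 1/5·F = (-9.5288,-5.7500)

Fx=7.3560 Fy=26.2500 x'=-9.5288 y'=-5.7500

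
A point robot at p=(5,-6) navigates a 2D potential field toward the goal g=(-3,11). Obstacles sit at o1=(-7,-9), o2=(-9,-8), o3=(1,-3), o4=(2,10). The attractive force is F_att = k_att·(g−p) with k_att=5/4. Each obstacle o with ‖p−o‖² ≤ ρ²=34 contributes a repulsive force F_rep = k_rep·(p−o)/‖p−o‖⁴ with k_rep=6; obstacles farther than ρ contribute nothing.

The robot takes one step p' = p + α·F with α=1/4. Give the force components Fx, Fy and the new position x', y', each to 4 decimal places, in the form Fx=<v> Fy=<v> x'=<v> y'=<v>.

F_att = 5/4·(g−p) = 5/4·(-8,17) = (-10.0000,21.2500)
o1: d²=153 > ρ²=34 → inactive
o2: d²=200 > ρ²=34 → inactive
o3: d²=25 ≤ ρ²=34; F_rep = 6·(4,-3)/25² = (0.0384,-0.0288)
o4: d²=265 > ρ²=34 → inactive
F = F_att + ΣF_rep = (-9.9616,21.2212)
p' = p + 1/4·F = (2.5096,-0.6947)

Fx=-9.9616 Fy=21.2212 x'=2.5096 y'=-0.6947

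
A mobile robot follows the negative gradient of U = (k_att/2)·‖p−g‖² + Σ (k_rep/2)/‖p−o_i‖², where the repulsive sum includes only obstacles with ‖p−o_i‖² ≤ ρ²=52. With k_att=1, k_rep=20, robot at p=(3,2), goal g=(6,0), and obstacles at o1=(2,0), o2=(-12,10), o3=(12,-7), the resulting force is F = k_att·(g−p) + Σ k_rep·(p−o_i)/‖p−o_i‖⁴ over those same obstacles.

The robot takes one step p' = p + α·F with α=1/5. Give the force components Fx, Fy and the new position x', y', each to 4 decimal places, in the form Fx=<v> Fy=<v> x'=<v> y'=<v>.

F_att = 1·(g−p) = 1·(3,-2) = (3.0000,-2.0000)
o1: d²=5 ≤ ρ²=52; F_rep = 20·(1,2)/5² = (0.8000,1.6000)
o2: d²=289 > ρ²=52 → inactive
o3: d²=162 > ρ²=52 → inactive
F = F_att + ΣF_rep = (3.8000,-0.4000)
p' = p + 1/5·F = (3.7600,1.9200)

Fx=3.8000 Fy=-0.4000 x'=3.7600 y'=1.9200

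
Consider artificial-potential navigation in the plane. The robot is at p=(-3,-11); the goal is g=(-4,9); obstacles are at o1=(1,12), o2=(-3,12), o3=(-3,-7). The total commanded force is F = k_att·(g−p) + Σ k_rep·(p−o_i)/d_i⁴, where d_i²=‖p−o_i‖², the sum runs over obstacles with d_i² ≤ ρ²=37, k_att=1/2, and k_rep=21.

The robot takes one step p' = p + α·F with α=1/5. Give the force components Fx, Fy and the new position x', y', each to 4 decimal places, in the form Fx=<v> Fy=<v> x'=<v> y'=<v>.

Fx=-0.5000 Fy=9.6719 x'=-3.1000 y'=-9.0656

F_att = 1/2·(g−p) = 1/2·(-1,20) = (-0.5000,10.0000)
o1: d²=545 > ρ²=37 → inactive
o2: d²=529 > ρ²=37 → inactive
o3: d²=16 ≤ ρ²=37; F_rep = 21·(0,-4)/16² = (0.0000,-0.3281)
F = F_att + ΣF_rep = (-0.5000,9.6719)
p' = p + 1/5·F = (-3.1000,-9.0656)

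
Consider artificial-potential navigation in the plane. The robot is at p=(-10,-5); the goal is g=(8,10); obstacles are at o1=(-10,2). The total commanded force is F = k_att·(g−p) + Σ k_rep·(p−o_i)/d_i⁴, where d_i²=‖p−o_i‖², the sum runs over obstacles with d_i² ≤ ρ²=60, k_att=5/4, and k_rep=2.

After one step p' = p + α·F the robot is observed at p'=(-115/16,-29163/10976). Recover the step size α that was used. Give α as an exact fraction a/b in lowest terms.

α = 1/8

F_att = 5/4·(g−p) = 5/4·(18,15) = (22.5000,18.7500)
o1: d²=49 ≤ ρ²=60; F_rep = 2·(0,-7)/49² = (0.0000,-0.0058)
F = F_att + ΣF_rep = (22.5000,18.7442)
Δp = p'−p = (2.8125,2.3430); α = Δx/Fx = (45/16) / (45/2) = 1/8
check: Δy/Fy = (25717/10976) / (25717/1372) = 1/8 ✓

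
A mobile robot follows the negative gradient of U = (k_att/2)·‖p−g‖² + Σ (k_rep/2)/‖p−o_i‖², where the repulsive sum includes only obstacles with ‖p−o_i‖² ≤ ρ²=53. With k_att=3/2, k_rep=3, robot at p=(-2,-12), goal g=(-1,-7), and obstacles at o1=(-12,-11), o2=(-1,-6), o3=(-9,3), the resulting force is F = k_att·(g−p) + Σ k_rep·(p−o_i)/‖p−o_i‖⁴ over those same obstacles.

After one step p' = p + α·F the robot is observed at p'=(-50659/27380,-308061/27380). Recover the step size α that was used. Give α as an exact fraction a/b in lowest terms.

α = 1/10

F_att = 3/2·(g−p) = 3/2·(1,5) = (1.5000,7.5000)
o1: d²=101 > ρ²=53 → inactive
o2: d²=37 ≤ ρ²=53; F_rep = 3·(-1,-6)/37² = (-0.0022,-0.0131)
o3: d²=274 > ρ²=53 → inactive
F = F_att + ΣF_rep = (1.4978,7.4869)
Δp = p'−p = (0.1498,0.7487); α = Δx/Fx = (4101/27380) / (4101/2738) = 1/10
check: Δy/Fy = (20499/27380) / (20499/2738) = 1/10 ✓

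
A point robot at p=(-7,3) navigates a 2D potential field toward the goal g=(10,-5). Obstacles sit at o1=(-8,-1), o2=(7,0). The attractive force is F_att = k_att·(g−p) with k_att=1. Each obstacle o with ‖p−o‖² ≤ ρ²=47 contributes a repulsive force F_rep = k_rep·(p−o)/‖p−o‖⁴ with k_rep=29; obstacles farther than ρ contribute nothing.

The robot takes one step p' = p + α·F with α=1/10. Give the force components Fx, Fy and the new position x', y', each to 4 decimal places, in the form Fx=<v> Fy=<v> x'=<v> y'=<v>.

F_att = 1·(g−p) = 1·(17,-8) = (17.0000,-8.0000)
o1: d²=17 ≤ ρ²=47; F_rep = 29·(1,4)/17² = (0.1003,0.4014)
o2: d²=205 > ρ²=47 → inactive
F = F_att + ΣF_rep = (17.1003,-7.5986)
p' = p + 1/10·F = (-5.2900,2.2401)

Fx=17.1003 Fy=-7.5986 x'=-5.2900 y'=2.2401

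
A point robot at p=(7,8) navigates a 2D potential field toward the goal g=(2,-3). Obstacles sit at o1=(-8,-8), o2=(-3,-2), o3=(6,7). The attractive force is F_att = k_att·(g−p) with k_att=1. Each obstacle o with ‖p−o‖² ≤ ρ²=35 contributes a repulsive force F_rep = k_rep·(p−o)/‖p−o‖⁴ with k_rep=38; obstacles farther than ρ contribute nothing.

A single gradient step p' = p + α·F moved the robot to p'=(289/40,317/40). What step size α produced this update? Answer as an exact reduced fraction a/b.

α = 1/20

F_att = 1·(g−p) = 1·(-5,-11) = (-5.0000,-11.0000)
o1: d²=481 > ρ²=35 → inactive
o2: d²=200 > ρ²=35 → inactive
o3: d²=2 ≤ ρ²=35; F_rep = 38·(1,1)/2² = (9.5000,9.5000)
F = F_att + ΣF_rep = (4.5000,-1.5000)
Δp = p'−p = (0.2250,-0.0750); α = Δx/Fx = (9/40) / (9/2) = 1/20
check: Δy/Fy = (-3/40) / (-3/2) = 1/20 ✓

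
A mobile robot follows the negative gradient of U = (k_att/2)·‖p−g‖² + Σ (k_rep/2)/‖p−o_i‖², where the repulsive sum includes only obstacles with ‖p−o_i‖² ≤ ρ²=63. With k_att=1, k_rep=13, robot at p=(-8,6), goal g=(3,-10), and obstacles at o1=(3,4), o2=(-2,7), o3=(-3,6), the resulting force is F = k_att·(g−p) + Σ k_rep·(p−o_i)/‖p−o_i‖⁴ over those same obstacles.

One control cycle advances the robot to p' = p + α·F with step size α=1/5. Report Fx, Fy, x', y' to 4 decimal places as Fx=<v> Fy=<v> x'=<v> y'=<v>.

Fx=10.8390 Fy=-16.0095 x'=-5.8322 y'=2.7981

F_att = 1·(g−p) = 1·(11,-16) = (11.0000,-16.0000)
o1: d²=125 > ρ²=63 → inactive
o2: d²=37 ≤ ρ²=63; F_rep = 13·(-6,-1)/37² = (-0.0570,-0.0095)
o3: d²=25 ≤ ρ²=63; F_rep = 13·(-5,0)/25² = (-0.1040,0.0000)
F = F_att + ΣF_rep = (10.8390,-16.0095)
p' = p + 1/5·F = (-5.8322,2.7981)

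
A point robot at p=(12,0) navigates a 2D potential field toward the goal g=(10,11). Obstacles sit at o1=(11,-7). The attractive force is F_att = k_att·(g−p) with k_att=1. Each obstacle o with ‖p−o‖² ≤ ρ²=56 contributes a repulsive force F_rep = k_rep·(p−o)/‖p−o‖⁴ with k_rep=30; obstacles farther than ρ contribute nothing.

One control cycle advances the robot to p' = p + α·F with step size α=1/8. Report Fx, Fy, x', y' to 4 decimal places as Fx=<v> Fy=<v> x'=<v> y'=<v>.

F_att = 1·(g−p) = 1·(-2,11) = (-2.0000,11.0000)
o1: d²=50 ≤ ρ²=56; F_rep = 30·(1,7)/50² = (0.0120,0.0840)
F = F_att + ΣF_rep = (-1.9880,11.0840)
p' = p + 1/8·F = (11.7515,1.3855)

Fx=-1.9880 Fy=11.0840 x'=11.7515 y'=1.3855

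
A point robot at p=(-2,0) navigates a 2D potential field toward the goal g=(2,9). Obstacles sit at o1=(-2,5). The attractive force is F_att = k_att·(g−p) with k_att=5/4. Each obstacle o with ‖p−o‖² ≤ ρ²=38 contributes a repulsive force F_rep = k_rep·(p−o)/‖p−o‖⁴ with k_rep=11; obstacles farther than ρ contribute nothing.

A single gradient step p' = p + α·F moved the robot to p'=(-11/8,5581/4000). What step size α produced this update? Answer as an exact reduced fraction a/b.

F_att = 5/4·(g−p) = 5/4·(4,9) = (5.0000,11.2500)
o1: d²=25 ≤ ρ²=38; F_rep = 11·(0,-5)/25² = (0.0000,-0.0880)
F = F_att + ΣF_rep = (5.0000,11.1620)
Δp = p'−p = (0.6250,1.3953); α = Δx/Fx = (5/8) / (5) = 1/8
check: Δy/Fy = (5581/4000) / (5581/500) = 1/8 ✓

α = 1/8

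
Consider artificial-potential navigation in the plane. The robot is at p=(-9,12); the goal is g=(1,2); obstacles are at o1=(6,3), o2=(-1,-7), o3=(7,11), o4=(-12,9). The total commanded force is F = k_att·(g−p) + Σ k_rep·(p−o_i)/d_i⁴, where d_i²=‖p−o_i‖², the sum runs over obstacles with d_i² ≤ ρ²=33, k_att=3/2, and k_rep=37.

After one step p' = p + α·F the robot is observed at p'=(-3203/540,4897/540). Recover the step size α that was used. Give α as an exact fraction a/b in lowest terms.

α = 1/5

F_att = 3/2·(g−p) = 3/2·(10,-10) = (15.0000,-15.0000)
o1: d²=306 > ρ²=33 → inactive
o2: d²=425 > ρ²=33 → inactive
o3: d²=257 > ρ²=33 → inactive
o4: d²=18 ≤ ρ²=33; F_rep = 37·(3,3)/18² = (0.3426,0.3426)
F = F_att + ΣF_rep = (15.3426,-14.6574)
Δp = p'−p = (3.0685,-2.9315); α = Δx/Fx = (1657/540) / (1657/108) = 1/5
check: Δy/Fy = (-1583/540) / (-1583/108) = 1/5 ✓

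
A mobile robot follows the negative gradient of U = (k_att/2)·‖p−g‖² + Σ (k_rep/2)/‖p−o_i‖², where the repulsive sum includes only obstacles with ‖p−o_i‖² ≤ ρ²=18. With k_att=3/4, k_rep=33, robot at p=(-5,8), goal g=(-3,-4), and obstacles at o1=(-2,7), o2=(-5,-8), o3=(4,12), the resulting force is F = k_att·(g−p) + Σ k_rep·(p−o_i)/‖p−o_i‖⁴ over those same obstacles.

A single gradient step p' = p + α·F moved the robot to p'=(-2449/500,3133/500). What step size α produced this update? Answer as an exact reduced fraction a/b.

α = 1/5

F_att = 3/4·(g−p) = 3/4·(2,-12) = (1.5000,-9.0000)
o1: d²=10 ≤ ρ²=18; F_rep = 33·(-3,1)/10² = (-0.9900,0.3300)
o2: d²=256 > ρ²=18 → inactive
o3: d²=97 > ρ²=18 → inactive
F = F_att + ΣF_rep = (0.5100,-8.6700)
Δp = p'−p = (0.1020,-1.7340); α = Δx/Fx = (51/500) / (51/100) = 1/5
check: Δy/Fy = (-867/500) / (-867/100) = 1/5 ✓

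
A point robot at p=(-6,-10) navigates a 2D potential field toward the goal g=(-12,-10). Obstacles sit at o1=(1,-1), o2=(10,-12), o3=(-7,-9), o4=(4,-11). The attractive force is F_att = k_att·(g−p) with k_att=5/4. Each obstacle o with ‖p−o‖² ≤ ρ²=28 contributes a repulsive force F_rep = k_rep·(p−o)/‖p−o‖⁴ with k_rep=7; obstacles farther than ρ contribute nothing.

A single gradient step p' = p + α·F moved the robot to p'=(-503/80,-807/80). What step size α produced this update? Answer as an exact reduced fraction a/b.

F_att = 5/4·(g−p) = 5/4·(-6,0) = (-7.5000,0.0000)
o1: d²=130 > ρ²=28 → inactive
o2: d²=260 > ρ²=28 → inactive
o3: d²=2 ≤ ρ²=28; F_rep = 7·(1,-1)/2² = (1.7500,-1.7500)
o4: d²=101 > ρ²=28 → inactive
F = F_att + ΣF_rep = (-5.7500,-1.7500)
Δp = p'−p = (-0.2875,-0.0875); α = Δx/Fx = (-23/80) / (-23/4) = 1/20
check: Δy/Fy = (-7/80) / (-7/4) = 1/20 ✓

α = 1/20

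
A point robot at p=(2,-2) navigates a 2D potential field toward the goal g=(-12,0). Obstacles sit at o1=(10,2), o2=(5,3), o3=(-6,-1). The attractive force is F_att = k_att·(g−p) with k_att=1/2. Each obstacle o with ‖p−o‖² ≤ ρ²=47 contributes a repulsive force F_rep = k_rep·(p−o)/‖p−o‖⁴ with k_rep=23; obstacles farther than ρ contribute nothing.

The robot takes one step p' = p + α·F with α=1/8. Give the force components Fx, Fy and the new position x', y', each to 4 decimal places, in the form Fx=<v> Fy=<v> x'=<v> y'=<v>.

Fx=-7.0597 Fy=0.9005 x'=1.1175 y'=-1.8874

F_att = 1/2·(g−p) = 1/2·(-14,2) = (-7.0000,1.0000)
o1: d²=80 > ρ²=47 → inactive
o2: d²=34 ≤ ρ²=47; F_rep = 23·(-3,-5)/34² = (-0.0597,-0.0995)
o3: d²=65 > ρ²=47 → inactive
F = F_att + ΣF_rep = (-7.0597,0.9005)
p' = p + 1/8·F = (1.1175,-1.8874)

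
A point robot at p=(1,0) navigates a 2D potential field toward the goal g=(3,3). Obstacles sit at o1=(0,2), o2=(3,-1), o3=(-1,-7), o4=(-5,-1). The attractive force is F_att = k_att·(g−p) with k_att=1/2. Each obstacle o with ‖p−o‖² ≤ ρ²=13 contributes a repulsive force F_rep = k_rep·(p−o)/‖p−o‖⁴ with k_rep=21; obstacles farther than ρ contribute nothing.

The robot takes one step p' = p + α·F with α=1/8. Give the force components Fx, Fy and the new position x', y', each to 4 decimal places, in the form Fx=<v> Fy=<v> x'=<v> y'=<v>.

F_att = 1/2·(g−p) = 1/2·(2,3) = (1.0000,1.5000)
o1: d²=5 ≤ ρ²=13; F_rep = 21·(1,-2)/5² = (0.8400,-1.6800)
o2: d²=5 ≤ ρ²=13; F_rep = 21·(-2,1)/5² = (-1.6800,0.8400)
o3: d²=53 > ρ²=13 → inactive
o4: d²=37 > ρ²=13 → inactive
F = F_att + ΣF_rep = (0.1600,0.6600)
p' = p + 1/8·F = (1.0200,0.0825)

Fx=0.1600 Fy=0.6600 x'=1.0200 y'=0.0825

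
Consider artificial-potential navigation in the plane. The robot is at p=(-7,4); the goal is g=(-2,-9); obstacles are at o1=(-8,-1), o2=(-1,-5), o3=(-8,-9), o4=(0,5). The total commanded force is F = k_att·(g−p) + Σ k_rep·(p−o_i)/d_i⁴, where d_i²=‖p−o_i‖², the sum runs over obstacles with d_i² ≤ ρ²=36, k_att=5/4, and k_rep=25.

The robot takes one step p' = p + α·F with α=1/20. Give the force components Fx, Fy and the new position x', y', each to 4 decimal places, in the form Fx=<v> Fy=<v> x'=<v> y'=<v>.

F_att = 5/4·(g−p) = 5/4·(5,-13) = (6.2500,-16.2500)
o1: d²=26 ≤ ρ²=36; F_rep = 25·(1,5)/26² = (0.0370,0.1849)
o2: d²=117 > ρ²=36 → inactive
o3: d²=170 > ρ²=36 → inactive
o4: d²=50 > ρ²=36 → inactive
F = F_att + ΣF_rep = (6.2870,-16.0651)
p' = p + 1/20·F = (-6.6857,3.1967)

Fx=6.2870 Fy=-16.0651 x'=-6.6857 y'=3.1967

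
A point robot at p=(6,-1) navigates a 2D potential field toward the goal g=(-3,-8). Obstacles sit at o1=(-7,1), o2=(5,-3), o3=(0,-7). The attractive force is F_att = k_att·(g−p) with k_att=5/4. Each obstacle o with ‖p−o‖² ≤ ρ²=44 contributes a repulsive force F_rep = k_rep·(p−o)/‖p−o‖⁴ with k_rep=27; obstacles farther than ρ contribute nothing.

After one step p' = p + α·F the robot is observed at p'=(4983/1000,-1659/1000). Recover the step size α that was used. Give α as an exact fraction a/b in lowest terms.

F_att = 5/4·(g−p) = 5/4·(-9,-7) = (-11.2500,-8.7500)
o1: d²=173 > ρ²=44 → inactive
o2: d²=5 ≤ ρ²=44; F_rep = 27·(1,2)/5² = (1.0800,2.1600)
o3: d²=72 > ρ²=44 → inactive
F = F_att + ΣF_rep = (-10.1700,-6.5900)
Δp = p'−p = (-1.0170,-0.6590); α = Δx/Fx = (-1017/1000) / (-1017/100) = 1/10
check: Δy/Fy = (-659/1000) / (-659/100) = 1/10 ✓

α = 1/10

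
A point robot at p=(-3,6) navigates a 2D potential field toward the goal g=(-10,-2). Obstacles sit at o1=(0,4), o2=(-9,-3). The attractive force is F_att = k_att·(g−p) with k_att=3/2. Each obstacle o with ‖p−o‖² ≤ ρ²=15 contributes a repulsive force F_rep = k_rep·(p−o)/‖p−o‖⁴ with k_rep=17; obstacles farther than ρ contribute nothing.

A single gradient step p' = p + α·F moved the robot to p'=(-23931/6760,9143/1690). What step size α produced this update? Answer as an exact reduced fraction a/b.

F_att = 3/2·(g−p) = 3/2·(-7,-8) = (-10.5000,-12.0000)
o1: d²=13 ≤ ρ²=15; F_rep = 17·(-3,2)/13² = (-0.3018,0.2012)
o2: d²=117 > ρ²=15 → inactive
F = F_att + ΣF_rep = (-10.8018,-11.7988)
Δp = p'−p = (-0.5401,-0.5899); α = Δx/Fx = (-3651/6760) / (-3651/338) = 1/20
check: Δy/Fy = (-997/1690) / (-1994/169) = 1/20 ✓

α = 1/20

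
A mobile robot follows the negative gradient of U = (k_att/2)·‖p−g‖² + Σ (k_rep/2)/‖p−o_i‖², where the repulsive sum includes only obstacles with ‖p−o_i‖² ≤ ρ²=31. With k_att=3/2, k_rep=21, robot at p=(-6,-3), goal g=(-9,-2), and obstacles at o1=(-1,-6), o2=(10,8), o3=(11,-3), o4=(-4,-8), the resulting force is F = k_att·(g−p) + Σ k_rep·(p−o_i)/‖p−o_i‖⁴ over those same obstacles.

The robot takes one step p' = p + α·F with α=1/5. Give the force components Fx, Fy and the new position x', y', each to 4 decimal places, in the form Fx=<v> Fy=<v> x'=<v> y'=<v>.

F_att = 3/2·(g−p) = 3/2·(-3,1) = (-4.5000,1.5000)
o1: d²=34 > ρ²=31 → inactive
o2: d²=377 > ρ²=31 → inactive
o3: d²=289 > ρ²=31 → inactive
o4: d²=29 ≤ ρ²=31; F_rep = 21·(-2,5)/29² = (-0.0499,0.1249)
F = F_att + ΣF_rep = (-4.5499,1.6249)
p' = p + 1/5·F = (-6.9100,-2.6750)

Fx=-4.5499 Fy=1.6249 x'=-6.9100 y'=-2.6750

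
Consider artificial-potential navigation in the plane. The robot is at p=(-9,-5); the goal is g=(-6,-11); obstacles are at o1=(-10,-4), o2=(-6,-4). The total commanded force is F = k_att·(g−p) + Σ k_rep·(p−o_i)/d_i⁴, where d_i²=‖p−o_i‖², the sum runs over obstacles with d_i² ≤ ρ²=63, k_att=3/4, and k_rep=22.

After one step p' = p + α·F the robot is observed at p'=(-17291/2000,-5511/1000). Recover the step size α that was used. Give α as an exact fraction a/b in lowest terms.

F_att = 3/4·(g−p) = 3/4·(3,-6) = (2.2500,-4.5000)
o1: d²=2 ≤ ρ²=63; F_rep = 22·(1,-1)/2² = (5.5000,-5.5000)
o2: d²=10 ≤ ρ²=63; F_rep = 22·(-3,-1)/10² = (-0.6600,-0.2200)
F = F_att + ΣF_rep = (7.0900,-10.2200)
Δp = p'−p = (0.3545,-0.5110); α = Δx/Fx = (709/2000) / (709/100) = 1/20
check: Δy/Fy = (-511/1000) / (-511/50) = 1/20 ✓

α = 1/20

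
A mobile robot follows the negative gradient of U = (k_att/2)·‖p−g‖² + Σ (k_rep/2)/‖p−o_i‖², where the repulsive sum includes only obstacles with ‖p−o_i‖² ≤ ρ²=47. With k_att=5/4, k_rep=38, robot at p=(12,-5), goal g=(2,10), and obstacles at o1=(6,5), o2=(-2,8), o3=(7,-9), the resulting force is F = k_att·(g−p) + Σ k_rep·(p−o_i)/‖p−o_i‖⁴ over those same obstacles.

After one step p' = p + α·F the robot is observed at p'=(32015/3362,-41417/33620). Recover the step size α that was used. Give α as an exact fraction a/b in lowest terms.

α = 1/5

F_att = 5/4·(g−p) = 5/4·(-10,15) = (-12.5000,18.7500)
o1: d²=136 > ρ²=47 → inactive
o2: d²=365 > ρ²=47 → inactive
o3: d²=41 ≤ ρ²=47; F_rep = 38·(5,4)/41² = (0.1130,0.0904)
F = F_att + ΣF_rep = (-12.3870,18.8404)
Δp = p'−p = (-2.4774,3.7681); α = Δx/Fx = (-8329/3362) / (-41645/3362) = 1/5
check: Δy/Fy = (126683/33620) / (126683/6724) = 1/5 ✓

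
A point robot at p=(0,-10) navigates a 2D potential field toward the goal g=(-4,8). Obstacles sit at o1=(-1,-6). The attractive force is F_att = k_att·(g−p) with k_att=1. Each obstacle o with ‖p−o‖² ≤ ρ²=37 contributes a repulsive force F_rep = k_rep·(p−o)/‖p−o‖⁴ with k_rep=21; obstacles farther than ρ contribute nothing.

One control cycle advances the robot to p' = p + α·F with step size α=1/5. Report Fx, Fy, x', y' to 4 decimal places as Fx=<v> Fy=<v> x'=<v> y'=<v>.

F_att = 1·(g−p) = 1·(-4,18) = (-4.0000,18.0000)
o1: d²=17 ≤ ρ²=37; F_rep = 21·(1,-4)/17² = (0.0727,-0.2907)
F = F_att + ΣF_rep = (-3.9273,17.7093)
p' = p + 1/5·F = (-0.7855,-6.4581)

Fx=-3.9273 Fy=17.7093 x'=-0.7855 y'=-6.4581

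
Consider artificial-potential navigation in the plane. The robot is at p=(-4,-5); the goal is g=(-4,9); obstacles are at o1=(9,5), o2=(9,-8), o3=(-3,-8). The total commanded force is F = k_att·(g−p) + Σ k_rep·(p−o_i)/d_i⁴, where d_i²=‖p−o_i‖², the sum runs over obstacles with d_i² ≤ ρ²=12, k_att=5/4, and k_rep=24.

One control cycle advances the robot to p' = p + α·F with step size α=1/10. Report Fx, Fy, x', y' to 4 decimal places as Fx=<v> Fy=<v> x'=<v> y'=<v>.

F_att = 5/4·(g−p) = 5/4·(0,14) = (0.0000,17.5000)
o1: d²=269 > ρ²=12 → inactive
o2: d²=178 > ρ²=12 → inactive
o3: d²=10 ≤ ρ²=12; F_rep = 24·(-1,3)/10² = (-0.2400,0.7200)
F = F_att + ΣF_rep = (-0.2400,18.2200)
p' = p + 1/10·F = (-4.0240,-3.1780)

Fx=-0.2400 Fy=18.2200 x'=-4.0240 y'=-3.1780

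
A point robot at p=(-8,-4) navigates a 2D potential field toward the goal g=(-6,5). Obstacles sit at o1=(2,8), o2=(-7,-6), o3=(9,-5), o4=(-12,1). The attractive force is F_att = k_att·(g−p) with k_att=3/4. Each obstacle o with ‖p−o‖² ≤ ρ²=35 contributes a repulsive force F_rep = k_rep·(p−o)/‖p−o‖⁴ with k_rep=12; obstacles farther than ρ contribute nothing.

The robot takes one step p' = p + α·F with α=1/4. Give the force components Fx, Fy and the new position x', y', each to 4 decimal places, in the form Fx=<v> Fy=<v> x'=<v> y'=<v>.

Fx=1.0200 Fy=7.7100 x'=-7.7450 y'=-2.0725

F_att = 3/4·(g−p) = 3/4·(2,9) = (1.5000,6.7500)
o1: d²=244 > ρ²=35 → inactive
o2: d²=5 ≤ ρ²=35; F_rep = 12·(-1,2)/5² = (-0.4800,0.9600)
o3: d²=290 > ρ²=35 → inactive
o4: d²=41 > ρ²=35 → inactive
F = F_att + ΣF_rep = (1.0200,7.7100)
p' = p + 1/4·F = (-7.7450,-2.0725)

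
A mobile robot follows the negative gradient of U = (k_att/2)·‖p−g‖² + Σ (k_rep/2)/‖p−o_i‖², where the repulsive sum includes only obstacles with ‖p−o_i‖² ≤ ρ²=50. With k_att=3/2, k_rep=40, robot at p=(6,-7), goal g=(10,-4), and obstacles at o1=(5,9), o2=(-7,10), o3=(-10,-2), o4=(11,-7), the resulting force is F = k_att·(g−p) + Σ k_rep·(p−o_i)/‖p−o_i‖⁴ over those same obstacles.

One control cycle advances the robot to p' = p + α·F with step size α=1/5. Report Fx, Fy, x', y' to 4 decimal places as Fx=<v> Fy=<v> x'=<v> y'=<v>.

Fx=5.6800 Fy=4.5000 x'=7.1360 y'=-6.1000

F_att = 3/2·(g−p) = 3/2·(4,3) = (6.0000,4.5000)
o1: d²=257 > ρ²=50 → inactive
o2: d²=458 > ρ²=50 → inactive
o3: d²=281 > ρ²=50 → inactive
o4: d²=25 ≤ ρ²=50; F_rep = 40·(-5,0)/25² = (-0.3200,0.0000)
F = F_att + ΣF_rep = (5.6800,4.5000)
p' = p + 1/5·F = (7.1360,-6.1000)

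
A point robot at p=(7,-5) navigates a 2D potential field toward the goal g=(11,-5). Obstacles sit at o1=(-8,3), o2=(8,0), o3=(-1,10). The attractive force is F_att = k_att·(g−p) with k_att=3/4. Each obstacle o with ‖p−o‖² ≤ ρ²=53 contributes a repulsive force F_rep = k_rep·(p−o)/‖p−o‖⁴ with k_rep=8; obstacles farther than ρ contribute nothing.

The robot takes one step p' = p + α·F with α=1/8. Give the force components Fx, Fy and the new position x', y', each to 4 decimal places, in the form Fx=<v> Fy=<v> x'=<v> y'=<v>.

F_att = 3/4·(g−p) = 3/4·(4,0) = (3.0000,0.0000)
o1: d²=289 > ρ²=53 → inactive
o2: d²=26 ≤ ρ²=53; F_rep = 8·(-1,-5)/26² = (-0.0118,-0.0592)
o3: d²=289 > ρ²=53 → inactive
F = F_att + ΣF_rep = (2.9882,-0.0592)
p' = p + 1/8·F = (7.3735,-5.0074)

Fx=2.9882 Fy=-0.0592 x'=7.3735 y'=-5.0074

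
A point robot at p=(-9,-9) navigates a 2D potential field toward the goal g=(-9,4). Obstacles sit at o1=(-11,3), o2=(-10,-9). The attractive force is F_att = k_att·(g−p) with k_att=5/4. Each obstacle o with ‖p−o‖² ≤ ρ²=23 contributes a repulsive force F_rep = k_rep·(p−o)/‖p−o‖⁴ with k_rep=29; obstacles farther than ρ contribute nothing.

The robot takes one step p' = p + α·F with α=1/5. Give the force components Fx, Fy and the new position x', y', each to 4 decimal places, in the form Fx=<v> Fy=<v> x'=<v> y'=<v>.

Fx=29.0000 Fy=16.2500 x'=-3.2000 y'=-5.7500

F_att = 5/4·(g−p) = 5/4·(0,13) = (0.0000,16.2500)
o1: d²=148 > ρ²=23 → inactive
o2: d²=1 ≤ ρ²=23; F_rep = 29·(1,0)/1² = (29.0000,0.0000)
F = F_att + ΣF_rep = (29.0000,16.2500)
p' = p + 1/5·F = (-3.2000,-5.7500)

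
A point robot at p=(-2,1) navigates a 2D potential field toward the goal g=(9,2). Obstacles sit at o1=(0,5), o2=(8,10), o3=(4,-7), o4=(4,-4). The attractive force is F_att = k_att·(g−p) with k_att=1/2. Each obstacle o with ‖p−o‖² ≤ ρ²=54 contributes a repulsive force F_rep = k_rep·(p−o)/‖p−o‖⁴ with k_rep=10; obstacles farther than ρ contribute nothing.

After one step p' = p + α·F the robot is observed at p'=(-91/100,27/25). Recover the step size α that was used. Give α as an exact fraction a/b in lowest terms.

F_att = 1/2·(g−p) = 1/2·(11,1) = (5.5000,0.5000)
o1: d²=20 ≤ ρ²=54; F_rep = 10·(-2,-4)/20² = (-0.0500,-0.1000)
o2: d²=181 > ρ²=54 → inactive
o3: d²=100 > ρ²=54 → inactive
o4: d²=61 > ρ²=54 → inactive
F = F_att + ΣF_rep = (5.4500,0.4000)
Δp = p'−p = (1.0900,0.0800); α = Δx/Fx = (109/100) / (109/20) = 1/5
check: Δy/Fy = (2/25) / (2/5) = 1/5 ✓

α = 1/5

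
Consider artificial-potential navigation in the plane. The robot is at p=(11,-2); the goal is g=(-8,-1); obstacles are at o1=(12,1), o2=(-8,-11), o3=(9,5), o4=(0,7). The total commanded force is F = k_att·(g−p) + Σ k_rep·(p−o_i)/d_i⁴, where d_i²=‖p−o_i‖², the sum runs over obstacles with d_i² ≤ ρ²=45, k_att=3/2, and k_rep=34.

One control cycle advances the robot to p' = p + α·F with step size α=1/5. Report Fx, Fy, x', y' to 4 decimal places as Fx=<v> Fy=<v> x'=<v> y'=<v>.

F_att = 3/2·(g−p) = 3/2·(-19,1) = (-28.5000,1.5000)
o1: d²=10 ≤ ρ²=45; F_rep = 34·(-1,-3)/10² = (-0.3400,-1.0200)
o2: d²=442 > ρ²=45 → inactive
o3: d²=53 > ρ²=45 → inactive
o4: d²=202 > ρ²=45 → inactive
F = F_att + ΣF_rep = (-28.8400,0.4800)
p' = p + 1/5·F = (5.2320,-1.9040)

Fx=-28.8400 Fy=0.4800 x'=5.2320 y'=-1.9040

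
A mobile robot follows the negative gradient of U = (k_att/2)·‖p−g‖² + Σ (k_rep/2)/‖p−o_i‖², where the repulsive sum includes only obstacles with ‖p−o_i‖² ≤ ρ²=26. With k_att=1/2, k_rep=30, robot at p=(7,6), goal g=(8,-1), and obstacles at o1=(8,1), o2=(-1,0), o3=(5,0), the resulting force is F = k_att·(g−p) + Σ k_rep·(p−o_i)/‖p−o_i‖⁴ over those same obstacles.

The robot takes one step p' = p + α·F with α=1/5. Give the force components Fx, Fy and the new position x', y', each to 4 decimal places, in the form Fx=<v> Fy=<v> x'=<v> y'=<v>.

Fx=0.4556 Fy=-3.2781 x'=7.0911 y'=5.3444

F_att = 1/2·(g−p) = 1/2·(1,-7) = (0.5000,-3.5000)
o1: d²=26 ≤ ρ²=26; F_rep = 30·(-1,5)/26² = (-0.0444,0.2219)
o2: d²=100 > ρ²=26 → inactive
o3: d²=40 > ρ²=26 → inactive
F = F_att + ΣF_rep = (0.4556,-3.2781)
p' = p + 1/5·F = (7.0911,5.3444)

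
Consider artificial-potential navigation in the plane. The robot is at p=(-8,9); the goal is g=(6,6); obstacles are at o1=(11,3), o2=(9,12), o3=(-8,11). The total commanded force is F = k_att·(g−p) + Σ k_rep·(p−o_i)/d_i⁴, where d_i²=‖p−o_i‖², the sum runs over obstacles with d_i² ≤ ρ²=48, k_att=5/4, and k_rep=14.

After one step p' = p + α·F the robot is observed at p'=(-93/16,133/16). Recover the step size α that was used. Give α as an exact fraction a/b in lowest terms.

F_att = 5/4·(g−p) = 5/4·(14,-3) = (17.5000,-3.7500)
o1: d²=397 > ρ²=48 → inactive
o2: d²=298 > ρ²=48 → inactive
o3: d²=4 ≤ ρ²=48; F_rep = 14·(0,-2)/4² = (0.0000,-1.7500)
F = F_att + ΣF_rep = (17.5000,-5.5000)
Δp = p'−p = (2.1875,-0.6875); α = Δx/Fx = (35/16) / (35/2) = 1/8
check: Δy/Fy = (-11/16) / (-11/2) = 1/8 ✓

α = 1/8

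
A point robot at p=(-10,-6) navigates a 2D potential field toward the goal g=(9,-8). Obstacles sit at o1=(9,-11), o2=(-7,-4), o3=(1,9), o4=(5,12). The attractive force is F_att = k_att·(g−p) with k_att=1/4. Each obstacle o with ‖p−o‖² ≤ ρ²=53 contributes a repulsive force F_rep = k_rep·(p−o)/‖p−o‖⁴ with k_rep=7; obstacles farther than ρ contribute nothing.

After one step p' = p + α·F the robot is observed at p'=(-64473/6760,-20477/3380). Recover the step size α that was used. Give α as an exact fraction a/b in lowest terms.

F_att = 1/4·(g−p) = 1/4·(19,-2) = (4.7500,-0.5000)
o1: d²=386 > ρ²=53 → inactive
o2: d²=13 ≤ ρ²=53; F_rep = 7·(-3,-2)/13² = (-0.1243,-0.0828)
o3: d²=346 > ρ²=53 → inactive
o4: d²=549 > ρ²=53 → inactive
F = F_att + ΣF_rep = (4.6257,-0.5828)
Δp = p'−p = (0.4626,-0.0583); α = Δx/Fx = (3127/6760) / (3127/676) = 1/10
check: Δy/Fy = (-197/3380) / (-197/338) = 1/10 ✓

α = 1/10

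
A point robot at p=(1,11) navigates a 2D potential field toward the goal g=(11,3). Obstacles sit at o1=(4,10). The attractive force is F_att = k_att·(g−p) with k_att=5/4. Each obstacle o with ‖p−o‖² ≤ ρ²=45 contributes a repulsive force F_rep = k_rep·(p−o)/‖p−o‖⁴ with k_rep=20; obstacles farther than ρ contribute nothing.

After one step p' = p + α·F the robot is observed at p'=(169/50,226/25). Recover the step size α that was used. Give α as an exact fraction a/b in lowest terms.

α = 1/5

F_att = 5/4·(g−p) = 5/4·(10,-8) = (12.5000,-10.0000)
o1: d²=10 ≤ ρ²=45; F_rep = 20·(-3,1)/10² = (-0.6000,0.2000)
F = F_att + ΣF_rep = (11.9000,-9.8000)
Δp = p'−p = (2.3800,-1.9600); α = Δx/Fx = (119/50) / (119/10) = 1/5
check: Δy/Fy = (-49/25) / (-49/5) = 1/5 ✓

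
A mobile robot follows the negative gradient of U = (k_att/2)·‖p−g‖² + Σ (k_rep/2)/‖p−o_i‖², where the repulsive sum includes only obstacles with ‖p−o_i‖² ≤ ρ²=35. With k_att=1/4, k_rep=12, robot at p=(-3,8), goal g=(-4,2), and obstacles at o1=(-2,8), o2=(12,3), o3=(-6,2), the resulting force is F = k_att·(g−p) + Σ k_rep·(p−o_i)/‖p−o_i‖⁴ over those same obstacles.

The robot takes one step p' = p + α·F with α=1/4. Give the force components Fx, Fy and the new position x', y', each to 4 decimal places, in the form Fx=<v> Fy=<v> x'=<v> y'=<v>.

F_att = 1/4·(g−p) = 1/4·(-1,-6) = (-0.2500,-1.5000)
o1: d²=1 ≤ ρ²=35; F_rep = 12·(-1,0)/1² = (-12.0000,0.0000)
o2: d²=250 > ρ²=35 → inactive
o3: d²=45 > ρ²=35 → inactive
F = F_att + ΣF_rep = (-12.2500,-1.5000)
p' = p + 1/4·F = (-6.0625,7.6250)

Fx=-12.2500 Fy=-1.5000 x'=-6.0625 y'=7.6250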